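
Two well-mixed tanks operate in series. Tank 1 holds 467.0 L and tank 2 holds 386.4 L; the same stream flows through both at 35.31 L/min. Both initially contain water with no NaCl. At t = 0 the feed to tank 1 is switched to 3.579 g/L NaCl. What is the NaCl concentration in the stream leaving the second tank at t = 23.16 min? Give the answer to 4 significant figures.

2.046 g/L

Species balance on tank i: dCᵢ/dt = (Cᵢ₋₁ − Cᵢ)/τᵢ with τᵢ = Vᵢ/Q.
τ₁ = 467.0/35.31 = 13.2257 min; τ₂ = 386.4/35.31 = 10.9431 min.
Tank 1: C₁ = C_in(1 − e^(−t/τ₁)). Tank 2 (τ₁ ≠ τ₂): C₂ = C_in[1 − (τ₁ e^(−t/τ₁) − τ₂ e^(−t/τ₂))/(τ₁ − τ₂)].
At t = 23.16: e^(−t/τ₁) = 0.173577, e^(−t/τ₂) = 0.120464.
C₂ = 3.579·[1 − (13.2257·0.173577 − 10.9431·0.120464)/(2.28264)] = 3.579·0.571796 = 2.04646 g/L.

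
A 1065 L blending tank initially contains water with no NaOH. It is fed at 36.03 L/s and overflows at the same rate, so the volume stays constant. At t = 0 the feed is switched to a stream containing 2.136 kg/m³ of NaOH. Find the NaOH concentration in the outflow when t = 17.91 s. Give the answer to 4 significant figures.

0.9706 kg/m³

Transient balance on the dissolved component: V dC/dt = Q(C_in − C).
Rewrite as dC/dt + C/τ = C_in/τ, τ = V/Q = 29.5587 s.
Integrating: C(t) = C_in + (C₀ − C_in) e^(−t/τ).
C(17.91) = 2.136 + (0 − 2.136)·e^(−17.91/29.5587) = 2.136 + (-2.13600)·0.545576 = 0.970649 kg/m³.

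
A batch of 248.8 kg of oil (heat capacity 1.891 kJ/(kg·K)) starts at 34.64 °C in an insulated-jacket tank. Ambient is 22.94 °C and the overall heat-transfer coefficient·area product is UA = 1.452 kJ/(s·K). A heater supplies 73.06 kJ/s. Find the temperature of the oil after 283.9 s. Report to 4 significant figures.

Lumped-capacitance energy balance: M c_p dT/dt = UA(T_amb − T) + Q̇.
dT/dt = (T_ss − T)/τ with T_ss = T_amb + Q̇/UA = 22.94 + 73.06/1.452 = 73.2568 °C, τ = M c_p/UA = 248.8·1.891/1.452 = 324.023 s.
This is linear first-order; T(t) = T_ss + (T₀ − T_ss) e^(−t/τ).
T(283.9) = 73.2568 + (-38.6168)·0.416373 = 57.1778 °C.

57.18 °C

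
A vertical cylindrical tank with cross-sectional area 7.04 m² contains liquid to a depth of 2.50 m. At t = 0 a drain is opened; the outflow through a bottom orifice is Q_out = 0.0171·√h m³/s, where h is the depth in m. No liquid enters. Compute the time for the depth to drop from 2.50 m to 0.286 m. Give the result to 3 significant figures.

862 s

A dh/dt = −Q_out = −0.0171 √h.
This is separable: 2 d(√h)/dt = −0.0171/A, so √h = √h₀ − (0.0171/(2A)) t.
t = 2A(√h₀ − √h)/0.0171 = 2·7.04·(√2.50 − √0.286)/0.0171
  = 14.080 × (1.5811 − 0.53479) / 0.0171 = 861.56 s.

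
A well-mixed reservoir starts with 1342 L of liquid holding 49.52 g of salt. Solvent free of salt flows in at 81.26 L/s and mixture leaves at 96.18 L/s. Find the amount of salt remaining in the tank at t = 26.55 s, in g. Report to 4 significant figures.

5.193 g

Total volume: dV/dt = Q_in − Q_out = -14.9200 L/s, so V(t) = 1342 − 14.9200 t and V(26.55) = 945.874 L.
Species balance (pure solvent in): dm/dt = −Q_out · m/V(t).
dm/m = −Q_out dt/(V₀ − 14.9200 t); integrating gives ln(m/m₀) = −(Q_out/(Q_in−Q_out)) ln(V/V₀).
m = m₀ (V₀/V)^(Q_out/(Q_in−Q_out)) = 49.52 × (1342/945.874)^(-6.44638) = 5.19340 g.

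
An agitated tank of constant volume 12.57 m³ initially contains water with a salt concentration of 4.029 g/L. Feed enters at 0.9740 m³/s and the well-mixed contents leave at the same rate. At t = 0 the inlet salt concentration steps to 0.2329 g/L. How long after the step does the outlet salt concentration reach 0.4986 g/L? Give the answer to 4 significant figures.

34.32 s

Species balance on the tank: V dC/dt = Q(C_in − C), so τ = V/Q = 12.9055 s.
C(t) = C_in + (C₀ − C_in) e^(−t/τ). Set C = 0.4986 and solve for t:
e^(−t/τ) = (C − C_in)/(C₀ − C_in) = (0.4986 − 0.2329)/(4.029 − 0.2329) = 0.0699929
t = −τ ln(…) = 12.9055 × 2.65936 = 34.3205 s.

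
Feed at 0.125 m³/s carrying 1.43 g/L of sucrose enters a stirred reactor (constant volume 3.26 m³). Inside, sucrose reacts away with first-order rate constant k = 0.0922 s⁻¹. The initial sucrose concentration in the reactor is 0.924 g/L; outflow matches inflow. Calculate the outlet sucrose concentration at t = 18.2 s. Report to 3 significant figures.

Accumulation = in − out − consumed: V dC/dt = Q C_in − Q C − k V C.
This is linear with rate a = Q/V + k = 0.13054 s⁻¹.
C_ss = Q C_in/(Q + kV) = 0.42002 g/L; C(t) = C_ss + (C₀ − C_ss) e^(−a t).
C(18.2) = 0.42002 + (0.50398)·e^(−0.13054·18.2) = 0.42002 + (0.50398)·0.092931 = 0.46686 g/L.

0.467 g/L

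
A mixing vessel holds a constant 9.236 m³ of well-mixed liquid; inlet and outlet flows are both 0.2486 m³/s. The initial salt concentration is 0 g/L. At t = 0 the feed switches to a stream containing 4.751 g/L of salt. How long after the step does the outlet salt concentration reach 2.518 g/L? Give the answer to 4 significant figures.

Species balance: V dC/dt = Q(C_in − C) ⇒ τ = V/Q = 37.1521 s.
C(t) = C_in + (C₀ − C_in) e^(−t/τ). Set C = 2.518 and solve for t:
e^(−t/τ) = (C − C_in)/(C₀ − C_in) = (2.518 − 4.751)/(0 − 4.751) = 0.470006
t = −τ ln(…) = 37.1521 × 0.755009 = 28.0501 s.

28.05 s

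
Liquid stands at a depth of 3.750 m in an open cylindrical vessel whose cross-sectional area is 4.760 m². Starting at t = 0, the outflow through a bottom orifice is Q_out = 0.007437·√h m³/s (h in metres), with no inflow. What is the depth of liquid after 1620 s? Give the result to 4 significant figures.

0.4502 m

Unsteady balance on liquid volume: A dh/dt = −0.007437 √h.
Separate and integrate: 2(√h − √h₀) = −(0.007437/A) t.
√h = √3.750 − 0.007437·1620/(2·4.760) = 1.93649 − 1.26554 = 0.670952.
h = 0.670952² = 0.450176 m.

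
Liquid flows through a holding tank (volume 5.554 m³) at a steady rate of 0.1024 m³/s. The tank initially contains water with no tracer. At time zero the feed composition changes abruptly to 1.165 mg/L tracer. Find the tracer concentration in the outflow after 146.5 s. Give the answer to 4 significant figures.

Mass balance on the solute (V constant): V dC/dt = Q(C_in − C).
Rewrite as dC/dt + C/τ = C_in/τ, τ = V/Q = 54.2383 s.
Integrating: C(t) = C_in + (C₀ − C_in) e^(−t/τ).
C(146.5) = 1.165 + (0 − 1.165)·e^(−146.5/54.2383) = 1.165 + (-1.16500)·0.0671354 = 1.08679 mg/L.

1.087 mg/L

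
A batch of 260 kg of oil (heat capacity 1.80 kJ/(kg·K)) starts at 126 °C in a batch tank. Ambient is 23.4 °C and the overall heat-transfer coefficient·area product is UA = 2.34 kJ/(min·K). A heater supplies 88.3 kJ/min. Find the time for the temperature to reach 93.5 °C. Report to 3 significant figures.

M c_p dT/dt = −UA(T − T_amb) + Q̇.
τ = M c_p/UA = 200.00 min; T_ss = T_amb + Q̇/UA = 23.4 + 88.3/2.34 = 61.135 °C.
T(t) = T_ss + (T₀ − T_ss)e^(−t/τ); set T = 93.5:
t = −τ ln[(T − T_ss)/(T₀ − T_ss)] = −200.00 · ln(0.49896) = 139.05 min.

139 min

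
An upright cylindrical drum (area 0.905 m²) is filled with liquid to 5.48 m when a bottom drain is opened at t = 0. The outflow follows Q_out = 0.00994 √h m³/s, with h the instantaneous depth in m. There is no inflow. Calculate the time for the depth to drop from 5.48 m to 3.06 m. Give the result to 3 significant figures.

108 s

A dh/dt = −Q_out = −0.00994 √h.
∫ h^(−1/2) dh = −(0.00994/A) ∫ dt, giving 2√h = 2√h₀ − (0.00994/A) t.
t = 2A(√h₀ − √h)/0.00994 = 2·0.905·(√5.48 − √3.06)/0.00994
  = 1.8100 × (2.3409 − 1.7493) / 0.00994 = 107.74 s.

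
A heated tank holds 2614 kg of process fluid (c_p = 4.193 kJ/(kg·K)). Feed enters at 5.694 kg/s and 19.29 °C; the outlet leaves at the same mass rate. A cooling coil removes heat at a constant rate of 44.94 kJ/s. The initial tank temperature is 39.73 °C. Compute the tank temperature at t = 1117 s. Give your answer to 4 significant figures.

M c_p dT/dt = ṁ c_p (T_in − T) − Q̇.
τ = M/ṁ = 459.080 s; T_ss = T_in − Q̇/(ṁ c_p) = 19.29 − 44.94/(5.694·4.193) = 17.4077 °C.
This is linear first-order; T(t) = T_ss + (T₀ − T_ss) e^(−t/τ).
T(1117) = 17.4077 + (22.3223)·e^(−1117/459.080) = 17.4077 + (22.3223)·0.0877618 = 19.3667 °C.

19.37 °C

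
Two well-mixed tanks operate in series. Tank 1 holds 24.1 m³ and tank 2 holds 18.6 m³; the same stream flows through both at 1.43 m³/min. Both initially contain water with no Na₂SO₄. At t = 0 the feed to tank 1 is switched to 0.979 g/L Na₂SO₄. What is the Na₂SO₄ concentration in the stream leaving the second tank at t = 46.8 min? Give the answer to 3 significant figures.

0.803 g/L

Species balance on tank i: dCᵢ/dt = (Cᵢ₋₁ − Cᵢ)/τᵢ with τᵢ = Vᵢ/Q.
τ₁ = 24.1/1.43 = 16.853 min; τ₂ = 18.6/1.43 = 13.007 min.
Tank 1: C₁ = C_in(1 − e^(−t/τ₁)). Tank 2 (τ₁ ≠ τ₂): C₂ = C_in[1 − (τ₁ e^(−t/τ₁) − τ₂ e^(−t/τ₂))/(τ₁ − τ₂)].
At t = 46.8: e^(−t/τ₁) = 0.062229, e^(−t/τ₂) = 0.027377.
C₂ = 0.979·[1 − (16.853·0.062229 − 13.007·0.027377)/(3.8462)] = 0.979·0.81991 = 0.80269 g/L.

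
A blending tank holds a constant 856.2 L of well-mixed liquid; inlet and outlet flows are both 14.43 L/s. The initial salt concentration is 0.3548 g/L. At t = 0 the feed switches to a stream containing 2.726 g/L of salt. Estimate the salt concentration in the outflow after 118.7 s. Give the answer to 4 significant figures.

Species balance on the tank: V dC/dt = Q(C_in − C).
So dC/dt = (C_in − C)/τ with τ = V/Q = 856.2/14.43 = 59.3347 s.
Integrating: C(t) = C_in + (C₀ − C_in) e^(−t/τ).
C(118.7) = 2.726 + (0.3548 − 2.726)·e^(−118.7/59.3347) = 2.726 + (-2.37120)·0.135266 = 2.40526 g/L.

2.405 g/L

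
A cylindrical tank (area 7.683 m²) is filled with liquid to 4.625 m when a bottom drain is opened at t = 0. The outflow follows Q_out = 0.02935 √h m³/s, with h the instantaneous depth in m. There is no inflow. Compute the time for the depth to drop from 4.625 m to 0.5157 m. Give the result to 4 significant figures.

With no inflow, A dh/dt = −0.02935 √h.
∫ h^(−1/2) dh = −(0.02935/A) ∫ dt, giving 2√h = 2√h₀ − (0.02935/A) t.
t = 2A(√h₀ − √h)/0.02935 = 2·7.683·(√4.625 − √0.5157)/0.02935
  = 15.3660 × (2.15058 − 0.718123) / 0.02935 = 749.954 s.

750.0 s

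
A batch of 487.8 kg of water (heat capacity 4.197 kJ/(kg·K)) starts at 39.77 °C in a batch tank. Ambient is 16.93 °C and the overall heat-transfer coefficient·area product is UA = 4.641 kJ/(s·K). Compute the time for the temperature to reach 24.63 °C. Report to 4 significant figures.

Energy balance: M c_p dT/dt = −UA(T − T_amb).
τ = M c_p/UA = 441.133 s; T_ss = T_amb = 16.9300 °C.
T(t) = T_ss + (T₀ − T_ss)e^(−t/τ); set T = 24.63:
t = −τ ln[(T − T_ss)/(T₀ − T_ss)] = −441.133 · ln(0.337128) = 479.640 s.

479.6 s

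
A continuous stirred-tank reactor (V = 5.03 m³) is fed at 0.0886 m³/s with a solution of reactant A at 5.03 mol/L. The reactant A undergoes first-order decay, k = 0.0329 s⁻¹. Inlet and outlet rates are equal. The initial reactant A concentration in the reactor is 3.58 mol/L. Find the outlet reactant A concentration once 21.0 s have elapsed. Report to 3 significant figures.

2.39 mol/L

Species balance: V dC/dt = Q C_in − Q C − k V C.
This is linear with rate a = Q/V + k = 0.050514 s⁻¹.
C_ss = Q C_in/(Q + kV) = 1.7540 mol/L; C(t) = C_ss + (C₀ − C_ss) e^(−a t).
C(21.0) = 1.7540 + (1.8260)·e^(−0.050514·21.0) = 1.7540 + (1.8260)·0.34618 = 2.3861 mol/L.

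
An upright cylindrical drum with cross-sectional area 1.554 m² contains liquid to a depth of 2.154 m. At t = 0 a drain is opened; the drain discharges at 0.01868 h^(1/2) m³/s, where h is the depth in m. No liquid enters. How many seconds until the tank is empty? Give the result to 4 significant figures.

Unsteady balance on liquid volume: A dh/dt = −0.01868 √h.
This is separable: 2 d(√h)/dt = −0.01868/A, so √h = √h₀ − (0.01868/(2A)) t.
Tank is empty when √h = 0: t_empty = 2A√h₀/0.01868.
t_empty = 2·1.554·√2.154/0.01868 = 3.10800·1.46765/0.01868 = 244.190 s.

244.2 s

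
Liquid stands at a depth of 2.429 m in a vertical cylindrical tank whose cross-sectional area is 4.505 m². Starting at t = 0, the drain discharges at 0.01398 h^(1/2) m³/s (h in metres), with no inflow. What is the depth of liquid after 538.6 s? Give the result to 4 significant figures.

With no inflow, A dh/dt = −0.01398 √h.
∫ h^(−1/2) dh = −(0.01398/A) ∫ dt, giving 2√h = 2√h₀ − (0.01398/A) t.
√h = √2.429 − 0.01398·538.6/(2·4.505) = 1.55852 − 0.835697 = 0.722828.
h = 0.722828² = 0.522481 m.

0.5225 m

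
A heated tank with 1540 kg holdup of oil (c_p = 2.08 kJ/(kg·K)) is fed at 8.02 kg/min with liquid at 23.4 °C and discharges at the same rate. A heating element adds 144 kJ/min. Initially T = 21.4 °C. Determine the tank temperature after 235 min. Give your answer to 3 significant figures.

28.9 °C

First-law balance (no shaft work): M c_p dT/dt = ṁ c_p (T_in − T) + 144.
Rearrange: dT/dt = (T_ss − T)/τ with τ = M/ṁ = 192.02 min and T_ss = T_in + Q̇/(ṁ c_p) = 32.032 °C.
Solution: T(t) = T_ss + (T₀ − T_ss) e^(−t/τ).
T(235) = 32.032 + (-10.632)·e^(−235/192.02) = 32.032 + (-10.632)·0.29410 = 28.905 °C.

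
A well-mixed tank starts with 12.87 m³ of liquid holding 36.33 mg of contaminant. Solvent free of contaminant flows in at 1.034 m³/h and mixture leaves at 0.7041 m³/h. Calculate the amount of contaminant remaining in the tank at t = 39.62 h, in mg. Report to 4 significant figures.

8.139 mg

Let m(t) be the amount of contaminant. Volume: V(t) = V₀ + (Q_in − Q_out) t = 12.87 + 0.329900 t; V(39.62) = 25.9406 m³.
Solute balance: dm/dt = 0 − Q_out C = −Q_out m/V(t).
dm/m = −Q_out dt/(V₀ + 0.329900 t); integrating gives ln(m/m₀) = −(Q_out/(Q_in−Q_out)) ln(V/V₀).
m = m₀ (V₀/V)^(Q_out/(Q_in−Q_out)) = 36.33 × (12.87/25.9406)^(2.13428) = 8.13926 mg.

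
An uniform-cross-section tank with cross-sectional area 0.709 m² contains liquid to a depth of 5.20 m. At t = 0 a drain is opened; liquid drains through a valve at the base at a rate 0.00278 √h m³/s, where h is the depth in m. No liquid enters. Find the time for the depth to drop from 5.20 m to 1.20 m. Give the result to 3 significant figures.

604 s

With no inflow, A dh/dt = −0.00278 √h.
∫ h^(−1/2) dh = −(0.00278/A) ∫ dt, giving 2√h = 2√h₀ − (0.00278/A) t.
t = 2A(√h₀ − √h)/0.00278 = 2·0.709·(√5.20 − √1.20)/0.00278
  = 1.4180 × (2.2804 − 1.0954) / 0.00278 = 604.39 s.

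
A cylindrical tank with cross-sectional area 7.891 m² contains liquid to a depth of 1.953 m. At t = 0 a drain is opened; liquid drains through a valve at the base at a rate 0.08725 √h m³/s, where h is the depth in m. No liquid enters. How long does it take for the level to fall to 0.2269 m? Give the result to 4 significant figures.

166.6 s

With no inflow, A dh/dt = −0.08725 √h.
This is separable: 2 d(√h)/dt = −0.08725/A, so √h = √h₀ − (0.08725/(2A)) t.
t = 2A(√h₀ − √h)/0.08725 = 2·7.891·(√1.953 − √0.2269)/0.08725
  = 15.7820 × (1.39750 − 0.476340) / 0.08725 = 166.621 s.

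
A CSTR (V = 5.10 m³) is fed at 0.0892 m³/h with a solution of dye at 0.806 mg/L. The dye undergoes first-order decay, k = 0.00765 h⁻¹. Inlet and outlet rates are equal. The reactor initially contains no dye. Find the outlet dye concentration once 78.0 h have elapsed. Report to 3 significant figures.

V dC/dt = Q(C_in − C) − k V C.
dC/dt = (Q/V) C_in − (Q/V + k) C; effective rate a = Q/V + k = 0.017490 + 0.00765 = 0.025140 h⁻¹.
C_ss = Q C_in/(Q + kV) = 0.56074 mg/L; C(t) = C_ss + (C₀ − C_ss) e^(−a t).
C(78.0) = 0.56074 + (-0.56074)·e^(−0.025140·78.0) = 0.56074 + (-0.56074)·0.14073 = 0.48183 mg/L.

0.482 mg/L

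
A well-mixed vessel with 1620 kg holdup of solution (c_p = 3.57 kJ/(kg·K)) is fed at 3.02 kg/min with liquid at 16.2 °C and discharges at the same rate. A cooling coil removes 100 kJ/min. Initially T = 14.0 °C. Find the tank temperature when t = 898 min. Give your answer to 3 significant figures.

8.25 °C

First-law balance (no shaft work): M c_p dT/dt = ṁ c_p (T_in − T) − 100.
τ = M/ṁ = 536.42 min; T_ss = T_in − Q̇/(ṁ c_p) = 16.2 − 100/(3.02·3.57) = 6.9248 °C.
T approaches T_ss exponentially: T(t) = T_ss + (T₀ − T_ss) e^(−t/τ).
T(898) = 6.9248 + (7.0752)·e^(−898/536.42) = 6.9248 + (7.0752)·0.18749 = 8.2513 °C.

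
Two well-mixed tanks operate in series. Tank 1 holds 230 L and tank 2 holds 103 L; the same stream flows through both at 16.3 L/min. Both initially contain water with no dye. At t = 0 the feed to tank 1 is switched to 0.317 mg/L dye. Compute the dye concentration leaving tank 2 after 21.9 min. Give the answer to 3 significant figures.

0.203 mg/L

Each tank obeys Vᵢ dCᵢ/dt = Q(Cᵢ₋₁ − Cᵢ), so τᵢ = Vᵢ/Q.
τ₁ = 230/16.3 = 14.110 min; τ₂ = 103/16.3 = 6.3190 min.
Tank 1: C₁ = C_in(1 − e^(−t/τ₁)). Tank 2 (τ₁ ≠ τ₂): C₂ = C_in[1 − (τ₁ e^(−t/τ₁) − τ₂ e^(−t/τ₂))/(τ₁ − τ₂)].
At t = 21.9: e^(−t/τ₁) = 0.21181, e^(−t/τ₂) = 0.031250.
C₂ = 0.317·[1 − (14.110·0.21181 − 6.3190·0.031250)/(7.7914)] = 0.317·0.64174 = 0.20343 mg/L.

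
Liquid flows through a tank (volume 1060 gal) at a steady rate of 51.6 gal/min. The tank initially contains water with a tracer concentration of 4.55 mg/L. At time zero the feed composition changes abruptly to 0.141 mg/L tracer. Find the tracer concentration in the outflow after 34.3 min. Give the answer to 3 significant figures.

0.971 mg/L

Species balance on the tank: V dC/dt = Q(C_in − C).
So dC/dt = (C_in − C)/τ with τ = V/Q = 1060/51.6 = 20.543 min.
Solution: C(t) = C_in + (C₀ − C_in) e^(−t/τ).
C(34.3) = 0.141 + (4.55 − 0.141)·e^(−34.3/20.543) = 0.141 + (4.4090)·0.18830 = 0.97123 mg/L.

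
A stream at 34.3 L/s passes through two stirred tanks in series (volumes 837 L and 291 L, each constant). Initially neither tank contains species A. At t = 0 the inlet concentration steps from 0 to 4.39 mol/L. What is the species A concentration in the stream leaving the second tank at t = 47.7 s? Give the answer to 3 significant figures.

3.45 mol/L

Each tank obeys Vᵢ dCᵢ/dt = Q(Cᵢ₋₁ − Cᵢ), so τᵢ = Vᵢ/Q.
τ₁ = 837/34.3 = 24.402 s; τ₂ = 291/34.3 = 8.4840 s.
Tank 1: C₁ = C_in(1 − e^(−t/τ₁)). Tank 2 (τ₁ ≠ τ₂): C₂ = C_in[1 − (τ₁ e^(−t/τ₁) − τ₂ e^(−t/τ₂))/(τ₁ − τ₂)].
At t = 47.7: e^(−t/τ₁) = 0.14160, e^(−t/τ₂) = 0.0036161.
C₂ = 4.39·[1 − (24.402·0.14160 − 8.4840·0.0036161)/(15.918)] = 4.39·0.78486 = 3.4455 mol/L.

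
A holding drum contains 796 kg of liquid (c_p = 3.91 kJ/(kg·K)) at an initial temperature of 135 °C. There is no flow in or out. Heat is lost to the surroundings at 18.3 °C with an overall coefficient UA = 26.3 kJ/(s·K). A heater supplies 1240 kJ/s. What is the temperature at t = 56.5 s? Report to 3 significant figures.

Lumped-capacitance energy balance: M c_p dT/dt = UA(T_amb − T) + Q̇.
dT/dt = (T_ss − T)/τ with T_ss = T_amb + Q̇/UA = 18.3 + 1240/26.3 = 65.448 °C, τ = M c_p/UA = 796·3.91/26.3 = 118.34 s.
T approaches T_ss exponentially: T(t) = T_ss + (T₀ − T_ss) e^(−t/τ).
T(56.5) = 65.448 + (69.552)·0.62037 = 108.60 °C.

109 °C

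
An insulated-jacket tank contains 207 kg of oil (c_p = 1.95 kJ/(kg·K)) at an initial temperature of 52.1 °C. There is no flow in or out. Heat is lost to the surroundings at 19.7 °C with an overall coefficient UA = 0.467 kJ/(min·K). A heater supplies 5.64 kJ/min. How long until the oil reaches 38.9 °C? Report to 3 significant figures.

906 min

M c_p dT/dt = −UA(T − T_amb) + Q̇.
τ = M c_p/UA = 864.35 min; T_ss = T_amb + Q̇/UA = 19.7 + 5.64/0.467 = 31.777 °C.
T(t) = T_ss + (T₀ − T_ss)e^(−t/τ); set T = 38.9:
t = −τ ln[(T − T_ss)/(T₀ − T_ss)] = −864.35 · ln(0.35049) = 906.21 min.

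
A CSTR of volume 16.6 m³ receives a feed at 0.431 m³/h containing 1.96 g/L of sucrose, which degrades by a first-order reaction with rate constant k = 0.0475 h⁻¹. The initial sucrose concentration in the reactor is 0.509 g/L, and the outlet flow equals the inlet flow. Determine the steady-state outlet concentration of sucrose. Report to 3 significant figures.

0.693 g/L

Species balance: V dC/dt = Q C_in − Q C − k V C.
Steady state (dC/dt = 0): C_ss = Q C_in/(Q + kV) = C_in/(1 + kV/Q).
C_ss = 0.431·1.96/(0.431 + 0.0475·16.6) = 0.84476/1.2195 = 0.69271 g/L.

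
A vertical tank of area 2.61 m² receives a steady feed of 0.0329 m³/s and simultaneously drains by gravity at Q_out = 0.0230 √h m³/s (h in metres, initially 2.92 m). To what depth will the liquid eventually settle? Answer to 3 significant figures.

Level balance: A dh/dt = 0.0329 − 0.0230 √h. Setting dh/dt = 0:
Q_in = 0.0230 √h_ss ⇒ √h_ss = 0.0329/0.0230 = 1.4304.
h_ss = 1.4304² = 2.0461 m. (Since h₀ = 2.92 m > h_ss, the level will fall toward this value.)

2.05 m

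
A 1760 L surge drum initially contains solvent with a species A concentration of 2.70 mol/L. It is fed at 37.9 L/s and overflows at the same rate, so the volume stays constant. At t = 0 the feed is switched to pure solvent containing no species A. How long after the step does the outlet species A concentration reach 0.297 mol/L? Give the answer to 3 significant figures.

103 s

Species balance: V dC/dt = Q(C_in − C) ⇒ τ = V/Q = 46.438 s.
C(t) = C_in + (C₀ − C_in) e^(−t/τ). Set C = 0.297 and solve for t:
e^(−t/τ) = (C − C_in)/(C₀ − C_in) = (0.297 − 0)/(2.70 − 0) = 0.11000
t = −τ ln(…) = 46.438 × 2.2073 = 102.50 s.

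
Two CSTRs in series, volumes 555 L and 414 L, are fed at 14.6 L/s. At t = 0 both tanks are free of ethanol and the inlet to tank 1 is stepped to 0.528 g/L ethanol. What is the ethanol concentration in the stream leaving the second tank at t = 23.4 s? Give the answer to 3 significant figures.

0.0843 g/L

Species balance on tank i: dCᵢ/dt = (Cᵢ₋₁ − Cᵢ)/τᵢ with τᵢ = Vᵢ/Q.
τ₁ = 555/14.6 = 38.014 s; τ₂ = 414/14.6 = 28.356 s.
Solving the cascade with C₁(0)=C₂(0)=0 gives C₂(t) = C_in[1 − (τ₁ e^(−t/τ₁) − τ₂ e^(−t/τ₂))/(τ₁ − τ₂)].
At t = 23.4: e^(−t/τ₁) = 0.54033, e^(−t/τ₂) = 0.43814.
C₂ = 0.528·[1 − (38.014·0.54033 − 28.356·0.43814)/(9.6575)] = 0.528·0.15961 = 0.084272 g/L.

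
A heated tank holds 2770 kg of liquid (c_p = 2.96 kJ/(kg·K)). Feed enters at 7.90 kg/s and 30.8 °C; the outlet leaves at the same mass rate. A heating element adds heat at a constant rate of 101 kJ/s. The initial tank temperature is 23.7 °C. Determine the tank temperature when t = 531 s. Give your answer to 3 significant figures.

Unsteady energy balance on the tank contents: M c_p dT/dt = ṁ c_p (T_in − T) + 101.
Rearrange: dT/dt = (T_ss − T)/τ with τ = M/ṁ = 350.63 s and T_ss = T_in + Q̇/(ṁ c_p) = 35.119 °C.
Integrating: T(t) = T_ss + (T₀ − T_ss) e^(−t/τ).
T(531) = 35.119 + (-11.419)·e^(−531/350.63) = 35.119 + (-11.419)·0.21994 = 32.608 °C.

32.6 °C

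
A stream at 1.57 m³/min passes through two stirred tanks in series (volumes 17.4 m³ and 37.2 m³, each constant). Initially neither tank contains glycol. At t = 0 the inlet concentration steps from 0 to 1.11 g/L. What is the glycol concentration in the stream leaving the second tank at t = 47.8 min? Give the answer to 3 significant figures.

Species balance on tank i: dCᵢ/dt = (Cᵢ₋₁ − Cᵢ)/τᵢ with τᵢ = Vᵢ/Q.
τ₁ = 17.4/1.57 = 11.083 min; τ₂ = 37.2/1.57 = 23.694 min.
Tank 1: C₁ = C_in(1 − e^(−t/τ₁)). Tank 2 (τ₁ ≠ τ₂): C₂ = C_in[1 − (τ₁ e^(−t/τ₁) − τ₂ e^(−t/τ₂))/(τ₁ − τ₂)].
At t = 47.8: e^(−t/τ₁) = 0.013393, e^(−t/τ₂) = 0.13301.
C₂ = 1.11·[1 − (11.083·0.013393 − 23.694·0.13301)/(-12.611)] = 1.11·0.76188 = 0.84569 g/L.

0.846 g/L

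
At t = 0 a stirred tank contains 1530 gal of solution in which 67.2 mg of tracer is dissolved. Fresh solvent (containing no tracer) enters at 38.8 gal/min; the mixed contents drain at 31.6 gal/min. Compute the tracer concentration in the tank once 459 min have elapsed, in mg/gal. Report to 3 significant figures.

Total volume: dV/dt = Q_in − Q_out = 7.2000 gal/min, so V(t) = 1530 + 7.2000 t and V(459) = 4834.8 gal.
No tracer enters, so dm/dt = −Q_out · (m/V).
dm/m = −Q_out dt/(V₀ + 7.2000 t); integrating gives ln(m/m₀) = −(Q_out/(Q_in−Q_out)) ln(V/V₀).
m = m₀ (V₀/V)^(Q_out/(Q_in−Q_out)) = 67.2 × (1530/4834.8)^(4.3889) = 0.43082 mg.
C = m/V = 0.43082/4834.8 = 8.9109e-05 mg/gal.

8.91e-05 mg/gal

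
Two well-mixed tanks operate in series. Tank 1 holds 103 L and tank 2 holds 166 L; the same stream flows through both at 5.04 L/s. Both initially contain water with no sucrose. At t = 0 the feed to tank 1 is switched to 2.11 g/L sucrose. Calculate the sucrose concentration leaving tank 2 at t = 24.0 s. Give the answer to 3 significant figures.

Time constants: τᵢ = Vᵢ/Q for each well-mixed tank.
τ₁ = 103/5.04 = 20.437 s; τ₂ = 166/5.04 = 32.937 s.
Tank 1: C₁ = C_in(1 − e^(−t/τ₁)). Tank 2 (τ₁ ≠ τ₂): C₂ = C_in[1 − (τ₁ e^(−t/τ₁) − τ₂ e^(−t/τ₂))/(τ₁ − τ₂)].
At t = 24.0: e^(−t/τ₁) = 0.30901, e^(−t/τ₂) = 0.48255.
C₂ = 2.11·[1 − (20.437·0.30901 − 32.937·0.48255)/(-12.500)] = 2.11·0.23374 = 0.49319 g/L.

0.493 g/L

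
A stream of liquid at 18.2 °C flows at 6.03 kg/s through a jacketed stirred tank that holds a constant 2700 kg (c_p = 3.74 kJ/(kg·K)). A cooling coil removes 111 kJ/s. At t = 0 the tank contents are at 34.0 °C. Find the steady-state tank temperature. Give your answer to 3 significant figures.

13.3 °C

Energy balance: M c_p dT/dt = ṁ c_p (T_in − T) − 111.
At steady state dT/dt = 0 ⇒ T_ss = T_in − Q̇/(ṁ c_p) = 18.2 − 111/(6.03·3.74) = 13.278 °C.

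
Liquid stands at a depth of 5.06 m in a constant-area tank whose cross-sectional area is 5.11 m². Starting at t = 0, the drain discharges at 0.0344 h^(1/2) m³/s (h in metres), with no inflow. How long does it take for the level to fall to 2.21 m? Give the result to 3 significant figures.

227 s

A dh/dt = −Q_out = −0.0344 √h.
This is separable: 2 d(√h)/dt = −0.0344/A, so √h = √h₀ − (0.0344/(2A)) t.
t = 2A(√h₀ − √h)/0.0344 = 2·5.11·(√5.06 − √2.21)/0.0344
  = 10.220 × (2.2494 − 1.4866) / 0.0344 = 226.63 s.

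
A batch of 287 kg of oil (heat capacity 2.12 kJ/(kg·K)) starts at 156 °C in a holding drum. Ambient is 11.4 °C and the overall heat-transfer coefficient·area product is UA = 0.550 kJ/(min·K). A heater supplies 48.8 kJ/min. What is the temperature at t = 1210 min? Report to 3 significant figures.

Unsteady energy balance on the tank contents: M c_p dT/dt = −UA(T − T_amb) + Q̇.
dT/dt = (T_ss − T)/τ with T_ss = T_amb + Q̇/UA = 11.4 + 48.8/0.550 = 100.13 °C, τ = M c_p/UA = 287·2.12/0.550 = 1106.3 min.
T approaches T_ss exponentially: T(t) = T_ss + (T₀ − T_ss) e^(−t/τ).
T(1210) = 100.13 + (55.873)·0.33495 = 118.84 °C.

119 °C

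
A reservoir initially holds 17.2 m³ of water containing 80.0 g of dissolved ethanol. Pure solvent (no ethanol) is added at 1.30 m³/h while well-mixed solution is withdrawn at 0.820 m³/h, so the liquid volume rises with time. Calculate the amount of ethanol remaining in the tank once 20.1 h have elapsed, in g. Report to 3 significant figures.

Let m(t) be the amount of ethanol. Volume: V(t) = V₀ + (Q_in − Q_out) t = 17.2 + 0.48000 t; V(20.1) = 26.848 m³.
Solute balance: dm/dt = 0 − Q_out C = −Q_out m/V(t).
Separate: dm/m = −Q_out dt/V(t) ⇒ ln(m/m₀) = −(Q_out/(Q_in−Q_out)) ln(V/V₀).
m = m₀ (V₀/V)^(Q_out/(Q_in−Q_out)) = 80.0 × (17.2/26.848)^(1.7083) = 37.388 g.

37.4 g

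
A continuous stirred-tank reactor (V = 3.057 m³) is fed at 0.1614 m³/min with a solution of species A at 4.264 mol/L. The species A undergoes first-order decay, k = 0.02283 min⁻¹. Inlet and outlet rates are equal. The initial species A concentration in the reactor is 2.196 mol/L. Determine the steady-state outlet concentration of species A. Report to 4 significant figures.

2.977 mol/L

Accumulation = in − out − consumed: V dC/dt = Q C_in − Q C − k V C.
Steady state (dC/dt = 0): C_ss = Q C_in/(Q + kV) = C_in/(1 + kV/Q).
C_ss = 0.1614·4.264/(0.1614 + 0.02283·3.057) = 0.688210/0.231191 = 2.97680 mol/L.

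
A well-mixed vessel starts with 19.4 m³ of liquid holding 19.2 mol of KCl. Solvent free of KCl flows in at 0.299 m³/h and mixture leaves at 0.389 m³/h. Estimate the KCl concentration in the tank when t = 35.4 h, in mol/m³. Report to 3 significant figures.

Let m(t) be the amount of KCl. Volume: V(t) = V₀ + (Q_in − Q_out) t = 19.4 − 0.090000 t; V(35.4) = 16.214 m³.
Solute balance: dm/dt = 0 − Q_out C = −Q_out m/V(t).
dm/m = −Q_out dt/(V₀ − 0.090000 t); integrating gives ln(m/m₀) = −(Q_out/(Q_in−Q_out)) ln(V/V₀).
m = m₀ (V₀/V)^(Q_out/(Q_in−Q_out)) = 19.2 × (19.4/16.214)^(-4.3222) = 8.8420 mol.
C = m/V = 8.8420/16.214 = 0.54533 mol/m³.

0.545 mol/m³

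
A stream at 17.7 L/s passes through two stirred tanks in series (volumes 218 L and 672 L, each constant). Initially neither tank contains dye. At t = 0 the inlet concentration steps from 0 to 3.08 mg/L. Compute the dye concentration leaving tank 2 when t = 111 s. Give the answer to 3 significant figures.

Species balance on tank i: dCᵢ/dt = (Cᵢ₋₁ − Cᵢ)/τᵢ with τᵢ = Vᵢ/Q.
τ₁ = 218/17.7 = 12.316 s; τ₂ = 672/17.7 = 37.966 s.
Solving the cascade with C₁(0)=C₂(0)=0 gives C₂(t) = C_in[1 − (τ₁ e^(−t/τ₁) − τ₂ e^(−t/τ₂))/(τ₁ − τ₂)].
At t = 111: e^(−t/τ₁) = 0.00012189, e^(−t/τ₂) = 0.053737.
C₂ = 3.08·[1 − (12.316·0.00012189 − 37.966·0.053737)/(-25.650)] = 3.08·0.92052 = 2.8352 mg/L.

2.84 mg/L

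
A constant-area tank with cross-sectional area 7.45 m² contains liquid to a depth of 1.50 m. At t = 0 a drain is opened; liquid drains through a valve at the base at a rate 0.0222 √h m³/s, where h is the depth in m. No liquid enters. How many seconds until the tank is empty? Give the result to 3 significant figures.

With no inflow, A dh/dt = −0.0222 √h.
This is separable: 2 d(√h)/dt = −0.0222/A, so √h = √h₀ − (0.0222/(2A)) t.
Set h = 0: 2√h₀ = (0.0222/A) t_empty ⇒ t_empty = 2A√h₀/0.0222.
t_empty = 2·7.45·√1.50/0.0222 = 14.900·1.2247/0.0222 = 822.01 s.

822 s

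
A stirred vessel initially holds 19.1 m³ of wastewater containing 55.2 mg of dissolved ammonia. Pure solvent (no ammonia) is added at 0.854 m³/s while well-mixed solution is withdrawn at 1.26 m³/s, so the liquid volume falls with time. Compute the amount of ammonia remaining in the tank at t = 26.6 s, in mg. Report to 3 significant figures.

Total volume: dV/dt = Q_in − Q_out = -0.40600 m³/s, so V(t) = 19.1 − 0.40600 t and V(26.6) = 8.3004 m³.
Species balance (pure solvent in): dm/dt = −Q_out · m/V(t).
Separate: dm/m = −Q_out dt/V(t) ⇒ ln(m/m₀) = −(Q_out/(Q_in−Q_out)) ln(V/V₀).
m = m₀ (V₀/V)^(Q_out/(Q_in−Q_out)) = 55.2 × (19.1/8.3004)^(-3.1034) = 4.1562 mg.

4.16 mg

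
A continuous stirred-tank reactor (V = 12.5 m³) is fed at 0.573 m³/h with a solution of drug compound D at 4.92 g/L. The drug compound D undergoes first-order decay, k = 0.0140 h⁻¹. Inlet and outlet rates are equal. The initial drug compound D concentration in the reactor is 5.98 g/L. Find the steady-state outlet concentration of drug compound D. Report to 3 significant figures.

3.77 g/L

V dC/dt = Q(C_in − C) − k V C.
At steady state: 0 = Q C_in − (Q + kV) C_ss, so C_ss = Q C_in/(Q + kV).
C_ss = 0.573·4.92/(0.573 + 0.0140·12.5) = 2.8192/0.74800 = 3.7689 g/L.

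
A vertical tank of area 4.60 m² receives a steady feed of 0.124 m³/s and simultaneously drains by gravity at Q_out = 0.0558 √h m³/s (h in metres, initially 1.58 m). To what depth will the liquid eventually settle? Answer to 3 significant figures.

Level balance: A dh/dt = 0.124 − 0.0558 √h. Setting dh/dt = 0:
Q_in = 0.0558 √h_ss ⇒ √h_ss = 0.124/0.0558 = 2.2222.
h_ss = 2.2222² = 4.9383 m. (Since h₀ = 1.58 m < h_ss, the level will rise toward this value.)

4.94 m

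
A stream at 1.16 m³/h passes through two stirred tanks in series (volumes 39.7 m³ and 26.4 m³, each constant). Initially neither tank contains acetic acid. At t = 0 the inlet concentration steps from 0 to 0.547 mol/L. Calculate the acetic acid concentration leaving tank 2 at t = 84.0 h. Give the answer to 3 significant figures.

Time constants: τᵢ = Vᵢ/Q for each well-mixed tank.
τ₁ = 39.7/1.16 = 34.224 h; τ₂ = 26.4/1.16 = 22.759 h.
Tank 1: C₁ = C_in(1 − e^(−t/τ₁)). Tank 2 (τ₁ ≠ τ₂): C₂ = C_in[1 − (τ₁ e^(−t/τ₁) − τ₂ e^(−t/τ₂))/(τ₁ − τ₂)].
At t = 84.0: e^(−t/τ₁) = 0.085914, e^(−t/τ₂) = 0.024949.
C₂ = 0.547·[1 − (34.224·0.085914 − 22.759·0.024949)/(11.466)] = 0.547·0.79307 = 0.43381 mol/L.

0.434 mol/L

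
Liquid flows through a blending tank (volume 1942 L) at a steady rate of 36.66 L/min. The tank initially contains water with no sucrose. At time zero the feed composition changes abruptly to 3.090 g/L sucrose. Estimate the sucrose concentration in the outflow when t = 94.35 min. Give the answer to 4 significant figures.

Unsteady species balance (constant V, well mixed): V dC/dt = Q(C_in − C).
Rewrite as dC/dt + C/τ = C_in/τ, τ = V/Q = 52.9733 min.
C approaches C_in exponentially: C(t) = C_in + (C₀ − C_in) e^(−t/τ).
C(94.35) = 3.090 + (0 − 3.090)·e^(−94.35/52.9733) = 3.090 + (-3.09000)·0.168455 = 2.56947 g/L.

2.569 g/L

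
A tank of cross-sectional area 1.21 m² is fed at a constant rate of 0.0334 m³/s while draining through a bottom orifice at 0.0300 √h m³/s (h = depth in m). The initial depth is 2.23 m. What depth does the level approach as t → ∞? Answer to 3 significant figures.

A dh/dt = Q_in − 0.0300 √h. Steady state requires inflow = outflow:
Q_in = 0.0300 √h_ss ⇒ √h_ss = 0.0334/0.0300 = 1.1133.
h_ss = 1.1133² = 1.2395 m. (Since h₀ = 2.23 m > h_ss, the level will fall toward this value.)

1.24 m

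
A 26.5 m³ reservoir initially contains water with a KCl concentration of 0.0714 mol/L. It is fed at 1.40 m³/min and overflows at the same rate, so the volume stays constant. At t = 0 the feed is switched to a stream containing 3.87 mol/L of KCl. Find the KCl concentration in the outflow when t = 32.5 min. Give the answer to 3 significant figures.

3.19 mol/L

Mass balance on the solute (V constant): V dC/dt = Q(C_in − C).
Rewrite as dC/dt + C/τ = C_in/τ, τ = V/Q = 18.929 min.
Integrating: C(t) = C_in + (C₀ − C_in) e^(−t/τ).
C(32.5) = 3.87 + (0.0714 − 3.87)·e^(−32.5/18.929) = 3.87 + (-3.7986)·0.17961 = 3.1877 mol/L.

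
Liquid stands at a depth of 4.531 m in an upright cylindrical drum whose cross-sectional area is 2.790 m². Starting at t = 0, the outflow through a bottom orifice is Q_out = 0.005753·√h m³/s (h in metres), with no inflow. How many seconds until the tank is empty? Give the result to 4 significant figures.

2065 s

A dh/dt = −Q_out = −0.005753 √h.
This is separable: 2 d(√h)/dt = −0.005753/A, so √h = √h₀ − (0.005753/(2A)) t.
Set h = 0: 2√h₀ = (0.005753/A) t_empty ⇒ t_empty = 2A√h₀/0.005753.
t_empty = 2·2.790·√4.531/0.005753 = 5.58000·2.12861/0.005753 = 2064.60 s.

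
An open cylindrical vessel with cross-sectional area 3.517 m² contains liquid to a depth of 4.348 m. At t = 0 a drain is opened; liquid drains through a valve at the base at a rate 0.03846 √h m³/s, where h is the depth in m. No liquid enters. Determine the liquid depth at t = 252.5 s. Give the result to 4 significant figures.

0.4964 m

With no inflow, A dh/dt = −0.03846 √h.
This is separable: 2 d(√h)/dt = −0.03846/A, so √h = √h₀ − (0.03846/(2A)) t.
√h = √4.348 − 0.03846·252.5/(2·3.517) = 2.08519 − 1.38060 = 0.704584.
h = 0.704584² = 0.496439 m.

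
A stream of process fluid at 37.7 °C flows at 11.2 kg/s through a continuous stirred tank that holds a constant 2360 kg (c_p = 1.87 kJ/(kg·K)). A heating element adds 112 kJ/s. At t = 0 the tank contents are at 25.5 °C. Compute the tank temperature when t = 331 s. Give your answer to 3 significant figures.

M c_p dT/dt = ṁ c_p (T_in − T) + Q̇.
τ = M/ṁ = 210.71 s; T_ss = T_in + Q̇/(ṁ c_p) = 37.7 + 112/(11.2·1.87) = 43.048 °C.
Integrating: T(t) = T_ss + (T₀ − T_ss) e^(−t/τ).
T(331) = 43.048 + (-17.548)·e^(−331/210.71) = 43.048 + (-17.548)·0.20787 = 39.400 °C.

39.4 °C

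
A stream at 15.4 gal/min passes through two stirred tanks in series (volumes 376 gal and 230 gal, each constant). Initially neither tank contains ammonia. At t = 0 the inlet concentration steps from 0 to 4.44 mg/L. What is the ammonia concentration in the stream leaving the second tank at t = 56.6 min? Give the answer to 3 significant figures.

3.47 mg/L

Time constants: τᵢ = Vᵢ/Q for each well-mixed tank.
τ₁ = 376/15.4 = 24.416 min; τ₂ = 230/15.4 = 14.935 min.
Solving the cascade with C₁(0)=C₂(0)=0 gives C₂(t) = C_in[1 − (τ₁ e^(−t/τ₁) − τ₂ e^(−t/τ₂))/(τ₁ − τ₂)].
At t = 56.6: e^(−t/τ₁) = 0.098451, e^(−t/τ₂) = 0.022601.
C₂ = 4.44·[1 − (24.416·0.098451 − 14.935·0.022601)/(9.4805)] = 4.44·0.78206 = 3.4723 mg/L.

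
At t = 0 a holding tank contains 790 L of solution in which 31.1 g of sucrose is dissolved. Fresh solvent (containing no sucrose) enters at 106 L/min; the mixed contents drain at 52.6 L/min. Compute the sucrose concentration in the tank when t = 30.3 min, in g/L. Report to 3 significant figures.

Total volume: dV/dt = Q_in − Q_out = 53.400 L/min, so V(t) = 790 + 53.400 t and V(30.3) = 2408.0 L.
Solute balance: dm/dt = 0 − Q_out C = −Q_out m/V(t).
dm/m = −Q_out dt/(V₀ + 53.400 t); integrating gives ln(m/m₀) = −(Q_out/(Q_in−Q_out)) ln(V/V₀).
m = m₀ (V₀/V)^(Q_out/(Q_in−Q_out)) = 31.1 × (790/2408.0)^(0.98502) = 10.375 g.
C = m/V = 10.375/2408.0 = 0.0043084 g/L.

0.00431 g/L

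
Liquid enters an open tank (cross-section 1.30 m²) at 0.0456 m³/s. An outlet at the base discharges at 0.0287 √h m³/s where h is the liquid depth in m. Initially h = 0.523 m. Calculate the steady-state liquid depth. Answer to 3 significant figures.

2.52 m

Level balance: A dh/dt = 0.0456 − 0.0287 √h. Setting dh/dt = 0:
Q_in = 0.0287 √h_ss ⇒ √h_ss = 0.0456/0.0287 = 1.5889.
h_ss = 1.5889² = 2.5244 m. (Since h₀ = 0.523 m < h_ss, the level will rise toward this value.)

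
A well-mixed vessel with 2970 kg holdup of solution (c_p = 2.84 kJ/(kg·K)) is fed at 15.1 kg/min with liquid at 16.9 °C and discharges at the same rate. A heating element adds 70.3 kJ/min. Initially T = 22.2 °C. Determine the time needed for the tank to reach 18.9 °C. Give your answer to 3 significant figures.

Energy balance: M c_p dT/dt = ṁ c_p (T_in − T) + 70.3.
τ = M/ṁ = 196.69 min; T_ss = T_in + Q̇/(ṁ c_p) = 18.539 °C.
T(t) = T_ss + (T₀ − T_ss) e^(−t/τ). Set T = 18.9:
e^(−t/τ) = (18.9 − 18.539)/(22.2 − 18.539) = 0.098532
t = −196.69 · ln(0.098532) = 455.80 min.

456 min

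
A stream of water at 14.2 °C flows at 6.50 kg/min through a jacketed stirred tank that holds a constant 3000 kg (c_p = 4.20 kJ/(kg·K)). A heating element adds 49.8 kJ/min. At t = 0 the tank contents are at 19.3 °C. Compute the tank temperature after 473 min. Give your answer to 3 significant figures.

Unsteady energy balance on the tank contents: M c_p dT/dt = ṁ c_p (T_in − T) + 49.8.
τ = M/ṁ = 461.54 min; T_ss = T_in + Q̇/(ṁ c_p) = 14.2 + 49.8/(6.50·4.20) = 16.024 °C.
This is linear first-order; T(t) = T_ss + (T₀ − T_ss) e^(−t/τ).
T(473) = 16.024 + (3.2758)·e^(−473/461.54) = 16.024 + (3.2758)·0.35886 = 17.200 °C.

17.2 °C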